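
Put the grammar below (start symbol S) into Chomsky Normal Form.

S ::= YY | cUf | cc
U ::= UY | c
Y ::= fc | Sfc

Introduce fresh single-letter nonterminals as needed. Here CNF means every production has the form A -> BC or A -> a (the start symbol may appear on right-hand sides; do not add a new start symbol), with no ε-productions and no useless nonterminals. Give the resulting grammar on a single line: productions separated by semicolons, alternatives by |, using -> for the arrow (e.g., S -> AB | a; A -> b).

No ε-productions.
No unit productions to eliminate.
TERM: introduce A -> c, B -> f and substitute in every rule of length ≥2.
BIN: S -> AUB becomes S -> AC, C -> UB; Y -> SBA becomes Y -> SD, D -> BA.

S -> AA | AC | YY; A -> c; B -> f; C -> UB; D -> BA; U -> c | UY; Y -> BA | SD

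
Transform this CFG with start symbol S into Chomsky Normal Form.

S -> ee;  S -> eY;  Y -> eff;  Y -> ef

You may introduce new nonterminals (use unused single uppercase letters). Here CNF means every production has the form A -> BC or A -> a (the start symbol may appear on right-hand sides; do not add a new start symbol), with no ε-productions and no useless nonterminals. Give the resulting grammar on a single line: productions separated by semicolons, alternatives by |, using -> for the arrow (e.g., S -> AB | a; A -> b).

S -> AA | AY; A -> e; B -> f; C -> BB; Y -> AB | AC

No ε-productions.
No unit productions to eliminate.
TERM: introduce A -> e, B -> f and substitute in every rule of length ≥2.
BIN: Y -> ABB becomes Y -> AC, C -> BB.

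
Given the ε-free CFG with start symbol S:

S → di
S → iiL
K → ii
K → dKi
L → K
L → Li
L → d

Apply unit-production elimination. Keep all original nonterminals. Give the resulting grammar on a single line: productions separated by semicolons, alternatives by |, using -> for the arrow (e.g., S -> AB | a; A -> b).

S -> di | iiL; K -> ii | dKi; L -> d | Li | ii | dKi

Unit productions: L->K.
Unit pairs (A ⇒* B via units): (L,K).
S: inherits non-unit rules of {S} → di | iiL.
K: inherits non-unit rules of {K} → dKi | ii.
L: inherits non-unit rules of {K, L} → Li | d | dKi | ii.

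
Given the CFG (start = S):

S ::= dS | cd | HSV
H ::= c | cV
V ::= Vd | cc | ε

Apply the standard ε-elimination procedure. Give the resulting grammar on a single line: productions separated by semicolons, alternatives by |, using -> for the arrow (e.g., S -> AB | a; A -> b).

S -> HS | cd | dS | HSV; H -> c | cV; V -> d | Vd | cc

Nullable set: {V}.
S -> HSV: V nullable, giving HS | HSV.
H -> cV: V nullable, giving c | cV.
Drop V -> ε.
V -> Vd: V nullable, giving Vd | d.
Unchanged (no nullable symbols): S -> cd; S -> dS; H -> c; V -> cc.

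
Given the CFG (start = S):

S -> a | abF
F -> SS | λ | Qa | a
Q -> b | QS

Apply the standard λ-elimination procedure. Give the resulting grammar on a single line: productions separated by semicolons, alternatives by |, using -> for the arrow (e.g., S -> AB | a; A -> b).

Nullable set: {F}.
S -> abF: F nullable, giving ab | abF.
Drop F -> λ.
Unchanged (no nullable symbols): S -> a; F -> Qa; F -> SS; F -> a; Q -> QS; Q -> b.

S -> a | ab | abF; F -> a | Qa | SS; Q -> b | QS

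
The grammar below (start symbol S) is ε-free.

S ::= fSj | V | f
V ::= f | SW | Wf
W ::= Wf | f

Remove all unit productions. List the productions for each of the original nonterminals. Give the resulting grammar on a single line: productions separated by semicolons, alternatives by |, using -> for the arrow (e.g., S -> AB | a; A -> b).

S -> f | SW | Wf | fSj; V -> f | SW | Wf; W -> f | Wf

Unit productions: S->V.
Unit pairs (A ⇒* B via units): (S,V).
S: inherits non-unit rules of {S, V} → SW | Wf | f | fSj.
V: inherits non-unit rules of {V} → SW | Wf | f.
W: inherits non-unit rules of {W} → Wf | f.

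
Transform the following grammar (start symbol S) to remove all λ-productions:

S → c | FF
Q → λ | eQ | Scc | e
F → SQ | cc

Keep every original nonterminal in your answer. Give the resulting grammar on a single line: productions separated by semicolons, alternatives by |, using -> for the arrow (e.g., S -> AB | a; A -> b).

Nullable set: {Q}.
F -> SQ: Q nullable, giving S | SQ.
Drop Q -> λ.
Q -> eQ: Q nullable, giving e | eQ.
Unchanged (no nullable symbols): S -> FF; S -> c; F -> cc; Q -> Scc; Q -> e.

S -> c | FF; F -> S | SQ | cc; Q -> e | eQ | Scc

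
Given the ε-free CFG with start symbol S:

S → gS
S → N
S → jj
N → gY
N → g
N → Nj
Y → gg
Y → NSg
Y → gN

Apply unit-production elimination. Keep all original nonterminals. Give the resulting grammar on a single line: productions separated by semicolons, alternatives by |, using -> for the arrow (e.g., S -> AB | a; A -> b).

Unit productions: S->N.
Unit pairs (A ⇒* B via units): (S,N).
S: inherits non-unit rules of {N, S} → Nj | g | gS | gY | jj.
N: inherits non-unit rules of {N} → Nj | g | gY.
Y: inherits non-unit rules of {Y} → NSg | gN | gg.

S -> g | Nj | gS | gY | jj; N -> g | Nj | gY; Y -> gN | gg | NSg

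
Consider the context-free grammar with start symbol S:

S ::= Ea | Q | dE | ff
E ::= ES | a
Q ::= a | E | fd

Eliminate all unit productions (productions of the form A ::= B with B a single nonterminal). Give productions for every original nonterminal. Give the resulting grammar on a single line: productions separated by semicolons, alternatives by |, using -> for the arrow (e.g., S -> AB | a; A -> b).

S -> a | ES | Ea | dE | fd | ff; E -> a | ES; Q -> a | ES | fd

Unit productions: Q->E, S->Q.
Unit pairs (A ⇒* B via units): (Q,E), (S,E), (S,Q).
S: inherits non-unit rules of {E, Q, S} → ES | Ea | a | dE | fd | ff.
E: inherits non-unit rules of {E} → ES | a.
Q: inherits non-unit rules of {E, Q} → ES | a | fd.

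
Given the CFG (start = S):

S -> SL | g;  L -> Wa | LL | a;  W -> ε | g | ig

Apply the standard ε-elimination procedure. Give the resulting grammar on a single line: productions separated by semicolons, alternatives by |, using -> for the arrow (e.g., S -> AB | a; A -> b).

Nullable set: {W}.
L -> Wa: W nullable, giving Wa | a.
Drop W -> ε.
Unchanged (no nullable symbols): S -> SL; S -> g; L -> LL; L -> a; W -> g; W -> ig.

S -> g | SL; L -> a | LL | Wa; W -> g | ig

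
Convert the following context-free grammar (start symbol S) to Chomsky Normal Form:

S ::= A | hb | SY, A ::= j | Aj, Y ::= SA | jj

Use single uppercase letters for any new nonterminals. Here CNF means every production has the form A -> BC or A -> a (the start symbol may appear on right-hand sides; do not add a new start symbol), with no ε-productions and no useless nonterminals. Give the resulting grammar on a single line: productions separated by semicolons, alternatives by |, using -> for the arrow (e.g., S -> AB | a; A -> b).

No ε-productions.
After unit-elimination: S -> j | Aj | SY | hb; A -> j | Aj; Y -> SA | jj.
TERM: introduce D -> b, C -> h, B -> j and substitute in every rule of length ≥2.

S -> j | AB | CD | SY; A -> j | AB; B -> j; C -> h; D -> b; Y -> BB | SA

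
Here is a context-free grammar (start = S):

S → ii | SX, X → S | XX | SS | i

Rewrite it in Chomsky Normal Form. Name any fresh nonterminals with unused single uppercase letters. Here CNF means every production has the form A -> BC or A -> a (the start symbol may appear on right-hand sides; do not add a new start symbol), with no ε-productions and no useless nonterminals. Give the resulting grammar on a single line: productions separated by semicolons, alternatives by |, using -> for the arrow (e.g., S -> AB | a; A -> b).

S -> AA | SX; A -> i; X -> i | AA | SS | SX | XX

No ε-productions.
After unit-elimination: S -> SX | ii; X -> i | SS | SX | XX | ii.
TERM: introduce A -> i and substitute in every rule of length ≥2.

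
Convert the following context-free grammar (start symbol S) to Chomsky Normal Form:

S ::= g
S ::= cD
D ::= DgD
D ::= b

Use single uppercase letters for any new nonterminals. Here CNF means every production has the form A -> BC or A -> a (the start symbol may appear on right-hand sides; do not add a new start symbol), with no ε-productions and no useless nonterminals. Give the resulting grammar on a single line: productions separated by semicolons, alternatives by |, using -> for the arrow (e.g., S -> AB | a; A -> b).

S -> g | BD; A -> g; B -> c; C -> AD; D -> b | DC

No ε-productions.
No unit productions to eliminate.
TERM: introduce B -> c, A -> g and substitute in every rule of length ≥2.
BIN: D -> DAD becomes D -> DC, C -> AD.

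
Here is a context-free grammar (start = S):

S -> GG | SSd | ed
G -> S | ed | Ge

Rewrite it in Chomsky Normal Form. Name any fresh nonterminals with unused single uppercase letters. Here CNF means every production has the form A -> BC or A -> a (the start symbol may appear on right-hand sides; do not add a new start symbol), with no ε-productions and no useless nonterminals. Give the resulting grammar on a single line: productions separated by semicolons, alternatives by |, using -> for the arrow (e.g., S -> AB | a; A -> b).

No ε-productions.
After unit-elimination: S -> GG | ed | SSd; G -> GG | Ge | ed | SSd.
TERM: introduce B -> d, A -> e and substitute in every rule of length ≥2.
BIN: G -> SSB becomes G -> SC, C -> SB; S -> SSB becomes S -> SD, D -> SB.

S -> AB | GG | SD; A -> e; B -> d; C -> SB; D -> SB; G -> AB | GA | GG | SC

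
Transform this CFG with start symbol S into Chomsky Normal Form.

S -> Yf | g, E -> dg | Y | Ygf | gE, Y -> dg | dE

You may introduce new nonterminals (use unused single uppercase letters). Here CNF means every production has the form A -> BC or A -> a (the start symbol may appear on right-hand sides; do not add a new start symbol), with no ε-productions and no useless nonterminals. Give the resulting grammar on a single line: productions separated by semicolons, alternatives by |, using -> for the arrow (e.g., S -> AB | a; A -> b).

S -> g | YB; A -> g; B -> f; C -> d; D -> AB; E -> AE | CA | CE | YD; Y -> CA | CE

No ε-productions.
After unit-elimination: S -> g | Yf; E -> dE | dg | gE | Ygf; Y -> dE | dg.
TERM: introduce C -> d, B -> f, A -> g and substitute in every rule of length ≥2.
BIN: E -> YAB becomes E -> YD, D -> AB.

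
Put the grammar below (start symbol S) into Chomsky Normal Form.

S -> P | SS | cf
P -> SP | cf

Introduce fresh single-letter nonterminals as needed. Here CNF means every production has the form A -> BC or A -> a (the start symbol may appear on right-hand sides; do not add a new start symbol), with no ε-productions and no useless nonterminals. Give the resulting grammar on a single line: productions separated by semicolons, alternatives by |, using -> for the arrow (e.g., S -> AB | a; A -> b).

No ε-productions.
After unit-elimination: S -> SP | SS | cf; P -> SP | cf.
TERM: introduce A -> c, B -> f and substitute in every rule of length ≥2.

S -> AB | SP | SS; A -> c; B -> f; P -> AB | SP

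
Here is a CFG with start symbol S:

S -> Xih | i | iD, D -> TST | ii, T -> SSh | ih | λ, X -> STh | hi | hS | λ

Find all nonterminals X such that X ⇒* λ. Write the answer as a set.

{T, X}

Directly nullable (have an ε-rule): {T, X}.
Not nullable: D, S — each has a terminal in every rule's right-hand side or depends on a non-nullable symbol.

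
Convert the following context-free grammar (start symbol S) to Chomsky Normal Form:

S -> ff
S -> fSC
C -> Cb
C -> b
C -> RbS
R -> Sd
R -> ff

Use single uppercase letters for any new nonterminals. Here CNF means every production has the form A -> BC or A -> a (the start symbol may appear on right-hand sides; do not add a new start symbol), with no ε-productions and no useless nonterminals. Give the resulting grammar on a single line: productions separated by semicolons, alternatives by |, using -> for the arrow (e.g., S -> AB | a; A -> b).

No ε-productions.
No unit productions to eliminate.
TERM: introduce A -> b, B -> d, D -> f and substitute in every rule of length ≥2.
BIN: C -> RAS becomes C -> RE, E -> AS; S -> DSC becomes S -> DF, F -> SC.

S -> DD | DF; A -> b; B -> d; C -> b | CA | RE; D -> f; E -> AS; F -> SC; R -> DD | SB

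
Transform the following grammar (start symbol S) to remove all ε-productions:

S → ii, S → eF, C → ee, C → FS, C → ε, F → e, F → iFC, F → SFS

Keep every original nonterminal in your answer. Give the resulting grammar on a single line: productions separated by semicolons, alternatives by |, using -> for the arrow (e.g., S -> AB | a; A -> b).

Nullable set: {C}.
Drop C -> ε.
F -> iFC: C nullable, giving iF | iFC.
Unchanged (no nullable symbols): S -> eF; S -> ii; C -> FS; C -> ee; F -> SFS; F -> e.

S -> eF | ii; C -> FS | ee; F -> e | iF | SFS | iFC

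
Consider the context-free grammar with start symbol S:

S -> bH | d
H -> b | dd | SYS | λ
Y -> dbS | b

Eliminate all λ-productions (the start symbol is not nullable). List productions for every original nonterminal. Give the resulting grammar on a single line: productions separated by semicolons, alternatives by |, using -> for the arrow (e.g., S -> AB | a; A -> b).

Nullable set: {H}.
S -> bH: H nullable, giving b | bH.
Drop H -> λ.
Unchanged (no nullable symbols): S -> d; H -> SYS; H -> b; H -> dd; Y -> b; Y -> dbS.

S -> b | d | bH; H -> b | dd | SYS; Y -> b | dbS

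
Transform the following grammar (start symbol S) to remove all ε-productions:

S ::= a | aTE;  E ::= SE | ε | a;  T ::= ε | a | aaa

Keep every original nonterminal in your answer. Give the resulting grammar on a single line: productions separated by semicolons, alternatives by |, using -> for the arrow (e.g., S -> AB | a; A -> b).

Nullable set: {E, T}.
S -> aTE: T, E nullable, giving a | aE | aT | aTE.
Drop E -> ε.
E -> SE: E nullable, giving S | SE.
Drop T -> ε.
Unchanged (no nullable symbols): S -> a; E -> a; T -> a; T -> aaa.

S -> a | aE | aT | aTE; E -> S | a | SE; T -> a | aaa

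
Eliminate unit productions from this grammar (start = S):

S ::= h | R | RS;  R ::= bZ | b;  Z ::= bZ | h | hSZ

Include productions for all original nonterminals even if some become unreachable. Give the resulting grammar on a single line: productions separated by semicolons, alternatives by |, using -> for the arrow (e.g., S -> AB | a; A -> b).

Unit productions: S->R.
Unit pairs (A ⇒* B via units): (S,R).
S: inherits non-unit rules of {R, S} → RS | b | bZ | h.
R: inherits non-unit rules of {R} → b | bZ.
Z: inherits non-unit rules of {Z} → bZ | h | hSZ.

S -> b | h | RS | bZ; R -> b | bZ; Z -> h | bZ | hSZ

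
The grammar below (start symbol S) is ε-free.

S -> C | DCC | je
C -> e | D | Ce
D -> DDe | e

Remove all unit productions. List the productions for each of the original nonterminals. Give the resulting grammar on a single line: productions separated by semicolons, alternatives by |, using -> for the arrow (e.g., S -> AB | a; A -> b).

S -> e | Ce | je | DCC | DDe; C -> e | Ce | DDe; D -> e | DDe

Unit productions: C->D, S->C.
Unit pairs (A ⇒* B via units): (C,D), (S,C), (S,D).
S: inherits non-unit rules of {C, D, S} → Ce | DCC | DDe | e | je.
C: inherits non-unit rules of {C, D} → Ce | DDe | e.
D: inherits non-unit rules of {D} → DDe | e.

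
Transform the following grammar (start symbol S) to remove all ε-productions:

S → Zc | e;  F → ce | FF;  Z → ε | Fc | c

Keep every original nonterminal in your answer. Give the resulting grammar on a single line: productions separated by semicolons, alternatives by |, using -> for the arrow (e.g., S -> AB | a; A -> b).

Nullable set: {Z}.
S -> Zc: Z nullable, giving Zc | c.
Drop Z -> ε.
Unchanged (no nullable symbols): S -> e; F -> FF; F -> ce; Z -> Fc; Z -> c.

S -> c | e | Zc; F -> FF | ce; Z -> c | Fc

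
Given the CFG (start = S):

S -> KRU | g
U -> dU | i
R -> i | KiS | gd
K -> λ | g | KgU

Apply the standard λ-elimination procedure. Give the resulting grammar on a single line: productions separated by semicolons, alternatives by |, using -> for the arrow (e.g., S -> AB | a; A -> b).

S -> g | RU | KRU; K -> g | gU | KgU; R -> i | gd | iS | KiS; U -> i | dU

Nullable set: {K}.
S -> KRU: K nullable, giving KRU | RU.
Drop K -> λ.
K -> KgU: K nullable, giving KgU | gU.
R -> KiS: K nullable, giving KiS | iS.
Unchanged (no nullable symbols): S -> g; K -> g; R -> gd; R -> i; U -> dU; U -> i.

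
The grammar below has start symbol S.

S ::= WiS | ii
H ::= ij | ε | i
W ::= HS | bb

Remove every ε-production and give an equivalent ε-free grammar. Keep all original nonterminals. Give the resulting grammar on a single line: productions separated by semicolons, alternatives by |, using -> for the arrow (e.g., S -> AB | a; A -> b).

S -> ii | WiS; H -> i | ij; W -> S | HS | bb

Nullable set: {H}.
Drop H -> ε.
W -> HS: H nullable, giving HS | S.
Unchanged (no nullable symbols): S -> WiS; S -> ii; H -> i; H -> ij; W -> bb.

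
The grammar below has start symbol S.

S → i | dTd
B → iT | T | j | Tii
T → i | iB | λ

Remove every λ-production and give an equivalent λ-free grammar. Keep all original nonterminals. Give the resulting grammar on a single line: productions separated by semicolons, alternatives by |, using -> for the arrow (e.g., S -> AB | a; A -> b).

S -> i | dd | dTd; B -> T | i | j | iT | ii | Tii; T -> i | iB

Nullable set: {B, T}.
S -> dTd: T nullable, giving dTd | dd.
B -> T: T nullable, giving T.
B -> Tii: T nullable, giving Tii | ii.
B -> iT: T nullable, giving i | iT.
Drop T -> λ.
T -> iB: B nullable, giving i | iB.
Unchanged (no nullable symbols): S -> i; B -> j; T -> i.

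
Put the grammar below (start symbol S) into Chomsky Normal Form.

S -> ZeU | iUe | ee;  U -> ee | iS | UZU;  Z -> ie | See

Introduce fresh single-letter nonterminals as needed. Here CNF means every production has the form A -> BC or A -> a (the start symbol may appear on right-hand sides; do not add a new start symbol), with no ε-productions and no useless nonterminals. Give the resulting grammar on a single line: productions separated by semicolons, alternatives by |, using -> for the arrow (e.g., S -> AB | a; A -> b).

S -> AA | BC | ZD; A -> e; B -> i; C -> UA; D -> AU; E -> ZU; F -> AA; U -> AA | BS | UE; Z -> BA | SF

No ε-productions.
No unit productions to eliminate.
TERM: introduce A -> e, B -> i and substitute in every rule of length ≥2.
BIN: S -> BUA becomes S -> BC, C -> UA; S -> ZAU becomes S -> ZD, D -> AU; U -> UZU becomes U -> UE, E -> ZU; Z -> SAA becomes Z -> SF, F -> AA.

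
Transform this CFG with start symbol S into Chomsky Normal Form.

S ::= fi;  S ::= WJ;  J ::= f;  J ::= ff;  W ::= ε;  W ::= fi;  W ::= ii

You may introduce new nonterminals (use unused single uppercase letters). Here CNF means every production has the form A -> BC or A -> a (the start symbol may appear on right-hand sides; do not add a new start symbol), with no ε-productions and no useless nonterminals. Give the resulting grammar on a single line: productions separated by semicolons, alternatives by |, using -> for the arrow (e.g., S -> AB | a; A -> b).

S -> f | AA | AB | WJ; A -> f; B -> i; J -> f | AA; W -> AB | BB

Nullable: {W}; after ε-elimination: S -> J | WJ | fi; J -> f | ff; W -> fi | ii.
After unit-elimination: S -> f | WJ | ff | fi; J -> f | ff; W -> fi | ii.
TERM: introduce A -> f, B -> i and substitute in every rule of length ≥2.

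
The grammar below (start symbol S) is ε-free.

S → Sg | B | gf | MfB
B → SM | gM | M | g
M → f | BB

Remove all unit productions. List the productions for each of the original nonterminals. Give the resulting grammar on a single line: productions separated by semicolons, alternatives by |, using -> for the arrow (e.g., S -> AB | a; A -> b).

Unit productions: B->M, S->B.
Unit pairs (A ⇒* B via units): (B,M), (S,B), (S,M).
S: inherits non-unit rules of {B, M, S} → BB | MfB | SM | Sg | f | g | gM | gf.
B: inherits non-unit rules of {B, M} → BB | SM | f | g | gM.
M: inherits non-unit rules of {M} → BB | f.

S -> f | g | BB | SM | Sg | gM | gf | MfB; B -> f | g | BB | SM | gM; M -> f | BB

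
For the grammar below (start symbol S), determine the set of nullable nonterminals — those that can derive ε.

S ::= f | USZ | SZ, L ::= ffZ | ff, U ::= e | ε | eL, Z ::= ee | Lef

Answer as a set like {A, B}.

Directly nullable (have an ε-rule): {U}.
Not nullable: L, S, Z — each has a terminal in every rule's right-hand side or depends on a non-nullable symbol.

{U}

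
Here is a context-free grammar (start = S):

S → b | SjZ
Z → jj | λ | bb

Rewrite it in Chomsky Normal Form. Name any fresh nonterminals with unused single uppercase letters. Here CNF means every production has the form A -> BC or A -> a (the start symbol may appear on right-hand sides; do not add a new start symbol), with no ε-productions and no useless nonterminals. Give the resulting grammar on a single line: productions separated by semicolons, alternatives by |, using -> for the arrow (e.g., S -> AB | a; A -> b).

S -> b | SA | SC; A -> j; B -> b; C -> AZ; Z -> AA | BB

Nullable: {Z}; after ε-elimination: S -> b | Sj | SjZ; Z -> bb | jj.
No unit productions to eliminate.
TERM: introduce B -> b, A -> j and substitute in every rule of length ≥2.
BIN: S -> SAZ becomes S -> SC, C -> AZ.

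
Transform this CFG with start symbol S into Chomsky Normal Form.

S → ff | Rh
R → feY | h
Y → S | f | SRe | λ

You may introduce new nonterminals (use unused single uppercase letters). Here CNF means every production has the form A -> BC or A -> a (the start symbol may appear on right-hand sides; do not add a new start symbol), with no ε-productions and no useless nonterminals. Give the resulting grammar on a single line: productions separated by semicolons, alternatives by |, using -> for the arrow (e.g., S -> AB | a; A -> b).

S -> AA | RC; A -> f; B -> e; C -> h; D -> BY; E -> RB; R -> h | AB | AD; Y -> f | AA | RC | SE

Nullable: {Y}; after ε-elimination: S -> Rh | ff; R -> h | fe | feY; Y -> S | f | SRe.
After unit-elimination: S -> Rh | ff; R -> h | fe | feY; Y -> f | Rh | ff | SRe.
TERM: introduce B -> e, A -> f, C -> h and substitute in every rule of length ≥2.
BIN: R -> ABY becomes R -> AD, D -> BY; Y -> SRB becomes Y -> SE, E -> RB.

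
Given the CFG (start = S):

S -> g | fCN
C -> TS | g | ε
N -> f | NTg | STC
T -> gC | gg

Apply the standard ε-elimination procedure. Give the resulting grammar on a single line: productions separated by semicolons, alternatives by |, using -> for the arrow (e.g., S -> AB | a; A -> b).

S -> g | fN | fCN; C -> g | TS; N -> f | ST | NTg | STC; T -> g | gC | gg

Nullable set: {C}.
S -> fCN: C nullable, giving fCN | fN.
Drop C -> ε.
N -> STC: C nullable, giving ST | STC.
T -> gC: C nullable, giving g | gC.
Unchanged (no nullable symbols): S -> g; C -> TS; C -> g; N -> NTg; N -> f; T -> gg.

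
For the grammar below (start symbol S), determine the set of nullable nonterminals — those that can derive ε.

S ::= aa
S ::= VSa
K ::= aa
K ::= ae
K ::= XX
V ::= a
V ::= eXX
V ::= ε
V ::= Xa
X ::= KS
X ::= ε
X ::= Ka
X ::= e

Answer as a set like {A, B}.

Directly nullable (have an ε-rule): {V, X}.
K is nullable via K -> XX (every symbol on the right is already known nullable).
Not nullable: S — each has a terminal in every rule's right-hand side or depends on a non-nullable symbol.

{K, V, X}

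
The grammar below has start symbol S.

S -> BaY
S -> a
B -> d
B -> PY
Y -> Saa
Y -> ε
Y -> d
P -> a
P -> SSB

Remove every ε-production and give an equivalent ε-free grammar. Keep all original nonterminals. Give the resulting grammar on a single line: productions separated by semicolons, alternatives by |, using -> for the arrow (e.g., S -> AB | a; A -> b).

S -> a | Ba | BaY; B -> P | d | PY; P -> a | SSB; Y -> d | Saa

Nullable set: {Y}.
S -> BaY: Y nullable, giving Ba | BaY.
B -> PY: Y nullable, giving P | PY.
Drop Y -> ε.
Unchanged (no nullable symbols): S -> a; B -> d; P -> SSB; P -> a; Y -> Saa; Y -> d.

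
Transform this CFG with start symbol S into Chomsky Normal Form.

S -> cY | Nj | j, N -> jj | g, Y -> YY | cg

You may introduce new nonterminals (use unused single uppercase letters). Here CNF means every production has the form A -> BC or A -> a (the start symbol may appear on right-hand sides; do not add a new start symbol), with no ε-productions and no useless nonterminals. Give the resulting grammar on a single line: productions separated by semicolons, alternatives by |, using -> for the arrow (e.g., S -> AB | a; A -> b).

No ε-productions.
No unit productions to eliminate.
TERM: introduce B -> c, C -> g, A -> j and substitute in every rule of length ≥2.

S -> j | BY | NA; A -> j; B -> c; C -> g; N -> g | AA; Y -> BC | YY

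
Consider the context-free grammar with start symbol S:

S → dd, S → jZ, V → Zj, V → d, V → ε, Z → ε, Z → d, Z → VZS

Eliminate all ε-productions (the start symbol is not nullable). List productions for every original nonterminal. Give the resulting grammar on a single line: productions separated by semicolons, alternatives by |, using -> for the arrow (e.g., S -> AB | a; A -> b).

Nullable set: {V, Z}.
S -> jZ: Z nullable, giving j | jZ.
Drop V -> ε.
V -> Zj: Z nullable, giving Zj | j.
Drop Z -> ε.
Z -> VZS: V, Z nullable, giving S | VS | VZS | ZS.
Unchanged (no nullable symbols): S -> dd; V -> d; Z -> d.

S -> j | dd | jZ; V -> d | j | Zj; Z -> S | d | VS | ZS | VZS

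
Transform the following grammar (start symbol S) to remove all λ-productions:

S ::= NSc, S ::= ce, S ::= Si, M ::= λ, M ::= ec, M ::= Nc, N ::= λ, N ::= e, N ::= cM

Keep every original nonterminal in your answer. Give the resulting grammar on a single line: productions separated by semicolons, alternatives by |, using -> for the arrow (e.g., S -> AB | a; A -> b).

Nullable set: {M, N}.
S -> NSc: N nullable, giving NSc | Sc.
Drop M -> λ.
M -> Nc: N nullable, giving Nc | c.
Drop N -> λ.
N -> cM: M nullable, giving c | cM.
Unchanged (no nullable symbols): S -> Si; S -> ce; M -> ec; N -> e.

S -> Sc | Si | ce | NSc; M -> c | Nc | ec; N -> c | e | cM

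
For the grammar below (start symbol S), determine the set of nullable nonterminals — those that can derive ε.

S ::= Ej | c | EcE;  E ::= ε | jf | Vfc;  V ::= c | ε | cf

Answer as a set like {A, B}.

Directly nullable (have an ε-rule): {E, V}.
Not nullable: S — each has a terminal in every rule's right-hand side or depends on a non-nullable symbol.

{E, V}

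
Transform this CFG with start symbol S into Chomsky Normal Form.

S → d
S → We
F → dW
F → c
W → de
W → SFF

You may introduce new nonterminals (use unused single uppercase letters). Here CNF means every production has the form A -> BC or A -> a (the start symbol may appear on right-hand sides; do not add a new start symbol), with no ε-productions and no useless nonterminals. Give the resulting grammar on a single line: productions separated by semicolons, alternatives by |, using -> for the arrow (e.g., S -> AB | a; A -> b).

S -> d | WB; A -> d; B -> e; C -> FF; F -> c | AW; W -> AB | SC

No ε-productions.
No unit productions to eliminate.
TERM: introduce A -> d, B -> e and substitute in every rule of length ≥2.
BIN: W -> SFF becomes W -> SC, C -> FF.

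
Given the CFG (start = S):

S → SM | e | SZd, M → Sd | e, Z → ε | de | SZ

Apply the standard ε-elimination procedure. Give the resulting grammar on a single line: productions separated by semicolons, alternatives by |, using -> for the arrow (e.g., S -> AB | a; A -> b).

S -> e | SM | Sd | SZd; M -> e | Sd; Z -> S | SZ | de

Nullable set: {Z}.
S -> SZd: Z nullable, giving SZd | Sd.
Drop Z -> ε.
Z -> SZ: Z nullable, giving S | SZ.
Unchanged (no nullable symbols): S -> SM; S -> e; M -> Sd; M -> e; Z -> de.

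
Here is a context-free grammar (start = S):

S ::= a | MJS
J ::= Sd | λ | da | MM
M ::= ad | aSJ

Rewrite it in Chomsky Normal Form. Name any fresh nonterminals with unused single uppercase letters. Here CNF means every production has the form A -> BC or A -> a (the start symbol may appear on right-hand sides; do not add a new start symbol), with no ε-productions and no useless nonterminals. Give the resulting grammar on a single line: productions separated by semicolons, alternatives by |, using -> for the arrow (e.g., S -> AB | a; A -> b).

Nullable: {J}; after ε-elimination: S -> a | MS | MJS; J -> MM | Sd | da; M -> aS | ad | aSJ.
No unit productions to eliminate.
TERM: introduce B -> a, A -> d and substitute in every rule of length ≥2.
BIN: M -> BSJ becomes M -> BC, C -> SJ; S -> MJS becomes S -> MD, D -> JS.

S -> a | MD | MS; A -> d; B -> a; C -> SJ; D -> JS; J -> AB | MM | SA; M -> BA | BC | BS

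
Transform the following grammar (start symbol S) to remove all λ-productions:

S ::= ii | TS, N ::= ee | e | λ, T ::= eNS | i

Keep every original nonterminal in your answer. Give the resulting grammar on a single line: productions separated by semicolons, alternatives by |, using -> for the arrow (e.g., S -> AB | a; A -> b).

S -> TS | ii; N -> e | ee; T -> i | eS | eNS

Nullable set: {N}.
Drop N -> λ.
T -> eNS: N nullable, giving eNS | eS.
Unchanged (no nullable symbols): S -> TS; S -> ii; N -> e; N -> ee; T -> i.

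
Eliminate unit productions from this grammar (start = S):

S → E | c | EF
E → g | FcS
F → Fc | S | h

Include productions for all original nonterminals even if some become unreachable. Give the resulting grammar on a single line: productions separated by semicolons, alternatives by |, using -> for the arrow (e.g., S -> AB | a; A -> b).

Unit productions: F->S, S->E.
Unit pairs (A ⇒* B via units): (F,E), (F,S), (S,E).
S: inherits non-unit rules of {E, S} → EF | FcS | c | g.
E: inherits non-unit rules of {E} → FcS | g.
F: inherits non-unit rules of {E, F, S} → EF | Fc | FcS | c | g | h.

S -> c | g | EF | FcS; E -> g | FcS; F -> c | g | h | EF | Fc | FcS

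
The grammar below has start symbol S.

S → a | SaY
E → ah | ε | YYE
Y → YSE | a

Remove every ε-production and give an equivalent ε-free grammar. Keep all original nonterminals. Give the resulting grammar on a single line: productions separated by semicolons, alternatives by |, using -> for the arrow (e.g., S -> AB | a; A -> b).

S -> a | SaY; E -> YY | ah | YYE; Y -> a | YS | YSE

Nullable set: {E}.
Drop E -> ε.
E -> YYE: E nullable, giving YY | YYE.
Y -> YSE: E nullable, giving YS | YSE.
Unchanged (no nullable symbols): S -> SaY; S -> a; E -> ah; Y -> a.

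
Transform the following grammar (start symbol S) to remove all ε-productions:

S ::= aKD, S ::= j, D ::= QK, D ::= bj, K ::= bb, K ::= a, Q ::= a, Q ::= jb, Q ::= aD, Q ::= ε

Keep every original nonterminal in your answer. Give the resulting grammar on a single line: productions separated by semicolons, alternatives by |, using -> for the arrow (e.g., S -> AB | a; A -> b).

Nullable set: {Q}.
D -> QK: Q nullable, giving K | QK.
Drop Q -> ε.
Unchanged (no nullable symbols): S -> aKD; S -> j; D -> bj; K -> a; K -> bb; Q -> a; Q -> aD; Q -> jb.

S -> j | aKD; D -> K | QK | bj; K -> a | bb; Q -> a | aD | jb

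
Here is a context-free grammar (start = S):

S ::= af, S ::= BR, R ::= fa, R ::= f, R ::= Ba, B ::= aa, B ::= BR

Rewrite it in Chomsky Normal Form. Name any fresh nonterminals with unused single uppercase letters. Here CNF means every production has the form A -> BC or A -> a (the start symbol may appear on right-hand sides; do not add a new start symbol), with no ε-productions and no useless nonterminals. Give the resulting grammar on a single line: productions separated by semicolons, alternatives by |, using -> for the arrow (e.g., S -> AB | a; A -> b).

S -> AC | BR; A -> a; B -> AA | BR; C -> f; R -> f | BA | CA

No ε-productions.
No unit productions to eliminate.
TERM: introduce A -> a, C -> f and substitute in every rule of length ≥2.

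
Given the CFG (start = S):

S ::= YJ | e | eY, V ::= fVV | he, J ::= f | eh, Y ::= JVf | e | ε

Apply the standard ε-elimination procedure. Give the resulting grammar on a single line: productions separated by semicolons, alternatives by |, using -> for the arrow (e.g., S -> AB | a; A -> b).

Nullable set: {Y}.
S -> YJ: Y nullable, giving J | YJ.
S -> eY: Y nullable, giving e | eY.
Drop Y -> ε.
Unchanged (no nullable symbols): S -> e; J -> eh; J -> f; V -> fVV; V -> he; Y -> JVf; Y -> e.

S -> J | e | YJ | eY; J -> f | eh; V -> he | fVV; Y -> e | JVf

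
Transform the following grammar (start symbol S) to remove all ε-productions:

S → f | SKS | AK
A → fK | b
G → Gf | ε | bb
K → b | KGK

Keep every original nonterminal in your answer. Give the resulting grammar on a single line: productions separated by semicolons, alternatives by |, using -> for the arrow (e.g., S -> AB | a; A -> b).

S -> f | AK | SKS; A -> b | fK; G -> f | Gf | bb; K -> b | KK | KGK

Nullable set: {G}.
Drop G -> ε.
G -> Gf: G nullable, giving Gf | f.
K -> KGK: G nullable, giving KGK | KK.
Unchanged (no nullable symbols): S -> AK; S -> SKS; S -> f; A -> b; A -> fK; G -> bb; K -> b.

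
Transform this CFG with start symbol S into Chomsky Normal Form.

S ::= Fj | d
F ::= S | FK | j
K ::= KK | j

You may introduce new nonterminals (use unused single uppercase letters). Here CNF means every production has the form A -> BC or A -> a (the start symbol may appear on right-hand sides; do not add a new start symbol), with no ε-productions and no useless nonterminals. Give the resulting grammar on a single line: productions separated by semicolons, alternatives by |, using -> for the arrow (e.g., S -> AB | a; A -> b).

S -> d | FA; A -> j; F -> d | j | FA | FK; K -> j | KK

No ε-productions.
After unit-elimination: S -> d | Fj; F -> d | j | FK | Fj; K -> j | KK.
TERM: introduce A -> j and substitute in every rule of length ≥2.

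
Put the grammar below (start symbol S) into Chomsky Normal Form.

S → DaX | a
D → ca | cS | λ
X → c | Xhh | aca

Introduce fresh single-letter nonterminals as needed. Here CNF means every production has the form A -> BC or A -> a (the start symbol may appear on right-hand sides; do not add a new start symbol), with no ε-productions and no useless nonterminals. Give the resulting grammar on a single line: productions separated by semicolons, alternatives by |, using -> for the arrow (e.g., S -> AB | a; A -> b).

S -> a | BX | DE; A -> c; B -> a; C -> h; D -> AB | AS; E -> BX; F -> AB; G -> CC; X -> c | BF | XG

Nullable: {D}; after ε-elimination: S -> a | aX | DaX; D -> cS | ca; X -> c | Xhh | aca.
No unit productions to eliminate.
TERM: introduce B -> a, A -> c, C -> h and substitute in every rule of length ≥2.
BIN: S -> DBX becomes S -> DE, E -> BX; X -> BAB becomes X -> BF, F -> AB; X -> XCC becomes X -> XG, G -> CC.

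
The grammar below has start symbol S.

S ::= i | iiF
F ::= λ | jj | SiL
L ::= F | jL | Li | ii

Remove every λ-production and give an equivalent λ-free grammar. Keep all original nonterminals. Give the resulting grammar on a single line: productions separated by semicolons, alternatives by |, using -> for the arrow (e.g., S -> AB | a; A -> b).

S -> i | ii | iiF; F -> Si | jj | SiL; L -> F | i | j | Li | ii | jL

Nullable set: {F, L}.
S -> iiF: F nullable, giving ii | iiF.
Drop F -> λ.
F -> SiL: L nullable, giving Si | SiL.
L -> F: F nullable, giving F.
L -> Li: L nullable, giving Li | i.
L -> jL: L nullable, giving j | jL.
Unchanged (no nullable symbols): S -> i; F -> jj; L -> ii.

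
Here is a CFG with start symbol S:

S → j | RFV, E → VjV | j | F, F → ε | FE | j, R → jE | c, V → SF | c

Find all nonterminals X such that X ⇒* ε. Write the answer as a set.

Directly nullable (have an ε-rule): {F}.
E is nullable via E -> F (every symbol on the right is already known nullable).
Not nullable: R, S, V — each has a terminal in every rule's right-hand side or depends on a non-nullable symbol.

{E, F}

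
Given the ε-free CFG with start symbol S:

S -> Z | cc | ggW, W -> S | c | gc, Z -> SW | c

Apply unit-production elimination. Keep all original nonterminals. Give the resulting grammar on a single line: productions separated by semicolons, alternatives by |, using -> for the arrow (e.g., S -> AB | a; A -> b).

S -> c | SW | cc | ggW; W -> c | SW | cc | gc | ggW; Z -> c | SW

Unit productions: S->Z, W->S.
Unit pairs (A ⇒* B via units): (S,Z), (W,S), (W,Z).
S: inherits non-unit rules of {S, Z} → SW | c | cc | ggW.
W: inherits non-unit rules of {S, W, Z} → SW | c | cc | gc | ggW.
Z: inherits non-unit rules of {Z} → SW | c.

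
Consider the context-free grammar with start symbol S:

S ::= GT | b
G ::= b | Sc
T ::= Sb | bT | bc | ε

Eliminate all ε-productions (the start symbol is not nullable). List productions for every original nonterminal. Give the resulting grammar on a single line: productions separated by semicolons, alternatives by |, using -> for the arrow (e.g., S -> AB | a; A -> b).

Nullable set: {T}.
S -> GT: T nullable, giving G | GT.
Drop T -> ε.
T -> bT: T nullable, giving b | bT.
Unchanged (no nullable symbols): S -> b; G -> Sc; G -> b; T -> Sb; T -> bc.

S -> G | b | GT; G -> b | Sc; T -> b | Sb | bT | bc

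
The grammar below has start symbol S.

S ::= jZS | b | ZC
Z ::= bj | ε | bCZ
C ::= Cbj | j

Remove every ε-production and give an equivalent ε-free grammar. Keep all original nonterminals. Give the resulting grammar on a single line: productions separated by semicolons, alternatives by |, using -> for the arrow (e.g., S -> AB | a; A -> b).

Nullable set: {Z}.
S -> ZC: Z nullable, giving C | ZC.
S -> jZS: Z nullable, giving jS | jZS.
Drop Z -> ε.
Z -> bCZ: Z nullable, giving bC | bCZ.
Unchanged (no nullable symbols): S -> b; C -> Cbj; C -> j; Z -> bj.

S -> C | b | ZC | jS | jZS; C -> j | Cbj; Z -> bC | bj | bCZ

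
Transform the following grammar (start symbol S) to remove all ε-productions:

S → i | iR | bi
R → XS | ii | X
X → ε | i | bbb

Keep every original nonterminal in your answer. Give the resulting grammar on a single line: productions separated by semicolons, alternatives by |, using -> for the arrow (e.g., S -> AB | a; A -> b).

Nullable set: {R, X}.
S -> iR: R nullable, giving i | iR.
R -> X: X nullable, giving X.
R -> XS: X nullable, giving S | XS.
Drop X -> ε.
Unchanged (no nullable symbols): S -> bi; S -> i; R -> ii; X -> bbb; X -> i.

S -> i | bi | iR; R -> S | X | XS | ii; X -> i | bbb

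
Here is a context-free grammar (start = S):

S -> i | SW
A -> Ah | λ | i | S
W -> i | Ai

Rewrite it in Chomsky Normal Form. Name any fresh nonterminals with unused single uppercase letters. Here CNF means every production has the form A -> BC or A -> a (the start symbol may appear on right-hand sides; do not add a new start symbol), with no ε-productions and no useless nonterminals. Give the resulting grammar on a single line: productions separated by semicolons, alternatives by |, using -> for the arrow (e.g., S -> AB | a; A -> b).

S -> i | SW; A -> h | i | AB | SW; B -> h; C -> i; W -> i | AC

Nullable: {A}; after ε-elimination: S -> i | SW; A -> S | h | i | Ah; W -> i | Ai.
After unit-elimination: S -> i | SW; A -> h | i | Ah | SW; W -> i | Ai.
TERM: introduce B -> h, C -> i and substitute in every rule of length ≥2.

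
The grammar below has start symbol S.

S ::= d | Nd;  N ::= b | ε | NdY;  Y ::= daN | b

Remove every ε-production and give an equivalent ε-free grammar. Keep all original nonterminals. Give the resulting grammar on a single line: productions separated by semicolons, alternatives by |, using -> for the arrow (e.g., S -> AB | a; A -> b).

S -> d | Nd; N -> b | dY | NdY; Y -> b | da | daN

Nullable set: {N}.
S -> Nd: N nullable, giving Nd | d.
Drop N -> ε.
N -> NdY: N nullable, giving NdY | dY.
Y -> daN: N nullable, giving da | daN.
Unchanged (no nullable symbols): S -> d; N -> b; Y -> b.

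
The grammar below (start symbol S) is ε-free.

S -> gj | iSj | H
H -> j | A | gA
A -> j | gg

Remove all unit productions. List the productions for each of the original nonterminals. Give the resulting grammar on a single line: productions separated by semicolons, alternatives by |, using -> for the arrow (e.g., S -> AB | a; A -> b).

S -> j | gA | gg | gj | iSj; A -> j | gg; H -> j | gA | gg

Unit productions: H->A, S->H.
Unit pairs (A ⇒* B via units): (H,A), (S,A), (S,H).
S: inherits non-unit rules of {A, H, S} → gA | gg | gj | iSj | j.
A: inherits non-unit rules of {A} → gg | j.
H: inherits non-unit rules of {A, H} → gA | gg | j.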